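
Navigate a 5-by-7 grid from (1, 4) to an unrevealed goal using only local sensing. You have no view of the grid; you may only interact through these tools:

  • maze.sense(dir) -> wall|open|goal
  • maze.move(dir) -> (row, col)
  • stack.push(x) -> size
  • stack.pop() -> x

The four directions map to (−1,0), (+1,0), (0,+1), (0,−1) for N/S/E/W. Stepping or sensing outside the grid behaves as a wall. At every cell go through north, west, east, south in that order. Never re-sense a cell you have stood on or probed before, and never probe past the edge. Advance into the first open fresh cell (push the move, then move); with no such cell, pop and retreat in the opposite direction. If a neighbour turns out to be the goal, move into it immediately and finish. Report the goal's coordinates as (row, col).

# sense(dir=north) ~> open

# push(x=north) ~> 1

# move(dir=north) ~> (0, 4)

# sense(dir=west) ~> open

# push(x=west) ~> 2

# move(dir=west) ~> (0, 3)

# sense(dir=west) ~> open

# push(x=west) ~> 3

# move(dir=west) ~> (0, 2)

# sense(dir=west) ~> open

# push(x=west) ~> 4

# move(dir=west) ~> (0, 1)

# sense(dir=west) ~> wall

# sense(dir=south) ~> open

# push(x=south) ~> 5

# move(dir=south) ~> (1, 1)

# sense(dir=west) ~> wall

# sense(dir=east) ~> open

# push(x=east) ~> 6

# move(dir=east) ~> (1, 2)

# sense(dir=east) ~> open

# push(x=east) ~> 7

# move(dir=east) ~> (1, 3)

# sense(dir=south) ~> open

# push(x=south) ~> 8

# move(dir=south) ~> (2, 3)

# sense(dir=west) ~> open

# push(x=west) ~> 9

# move(dir=west) ~> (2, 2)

# sense(dir=west) ~> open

# push(x=west) ~> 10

# move(dir=west) ~> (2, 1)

# sense(dir=west) ~> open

# push(x=west) ~> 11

# move(dir=west) ~> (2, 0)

# sense(dir=south) ~> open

# push(x=south) ~> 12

# move(dir=south) ~> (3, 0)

# sense(dir=east) ~> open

# push(x=east) ~> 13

# move(dir=east) ~> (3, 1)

# sense(dir=east) ~> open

# push(x=east) ~> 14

# move(dir=east) ~> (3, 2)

# sense(dir=east) ~> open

# push(x=east) ~> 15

# move(dir=east) ~> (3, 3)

# sense(dir=east) ~> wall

# sense(dir=south) ~> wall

# pop() ~> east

# move(dir=west) ~> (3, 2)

# sense(dir=south) ~> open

# push(x=south) ~> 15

# move(dir=south) ~> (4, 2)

# sense(dir=west) ~> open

# push(x=west) ~> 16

# move(dir=west) ~> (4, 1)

# sense(dir=west) ~> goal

# move(dir=west) ~> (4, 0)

Answer: (4, 0)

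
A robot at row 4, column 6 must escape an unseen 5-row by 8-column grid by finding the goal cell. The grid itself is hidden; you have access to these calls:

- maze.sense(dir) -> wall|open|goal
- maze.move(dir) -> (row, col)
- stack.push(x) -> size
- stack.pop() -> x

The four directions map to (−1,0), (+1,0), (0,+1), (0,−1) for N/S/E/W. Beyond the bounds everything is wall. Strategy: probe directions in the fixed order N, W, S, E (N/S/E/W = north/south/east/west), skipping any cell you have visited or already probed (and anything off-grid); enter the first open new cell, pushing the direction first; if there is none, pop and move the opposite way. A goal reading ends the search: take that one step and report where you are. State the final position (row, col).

==> sense(dir: north)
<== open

==> push(x: north)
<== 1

==> move(dir: north)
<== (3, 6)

==> sense(dir: north)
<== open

==> push(x: north)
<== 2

==> move(dir: north)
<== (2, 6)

==> sense(dir: north)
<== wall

==> sense(dir: west)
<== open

==> push(x: west)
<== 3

==> move(dir: west)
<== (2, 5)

==> sense(dir: north)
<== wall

==> sense(dir: west)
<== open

==> push(x: west)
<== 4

==> move(dir: west)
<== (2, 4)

==> sense(dir: north)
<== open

==> push(x: north)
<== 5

==> move(dir: north)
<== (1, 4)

==> sense(dir: north)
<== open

==> push(x: north)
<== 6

==> move(dir: north)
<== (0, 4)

==> sense(dir: west)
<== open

==> push(x: west)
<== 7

==> move(dir: west)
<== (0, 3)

==> sense(dir: west)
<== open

==> push(x: west)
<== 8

==> move(dir: west)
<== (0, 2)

==> sense(dir: west)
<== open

==> push(x: west)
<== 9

==> move(dir: west)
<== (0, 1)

==> sense(dir: west)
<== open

==> push(x: west)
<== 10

==> move(dir: west)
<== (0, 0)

==> sense(dir: south)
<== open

==> push(x: south)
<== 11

==> move(dir: south)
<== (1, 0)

==> sense(dir: south)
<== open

==> push(x: south)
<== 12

==> move(dir: south)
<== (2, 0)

==> sense(dir: south)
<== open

==> push(x: south)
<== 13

==> move(dir: south)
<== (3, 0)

==> sense(dir: south)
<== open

==> push(x: south)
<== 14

==> move(dir: south)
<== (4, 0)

==> sense(dir: east)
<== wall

==> pop()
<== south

==> move(dir: north)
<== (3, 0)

==> sense(dir: east)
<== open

==> push(x: east)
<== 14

==> move(dir: east)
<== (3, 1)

==> sense(dir: north)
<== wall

==> sense(dir: east)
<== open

==> push(x: east)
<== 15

==> move(dir: east)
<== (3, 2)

==> sense(dir: north)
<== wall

==> sense(dir: south)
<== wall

==> sense(dir: east)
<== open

==> push(x: east)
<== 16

==> move(dir: east)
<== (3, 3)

==> sense(dir: north)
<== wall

==> sense(dir: south)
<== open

==> push(x: south)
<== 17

==> move(dir: south)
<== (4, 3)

==> sense(dir: east)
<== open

==> push(x: east)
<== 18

==> move(dir: east)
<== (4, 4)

==> sense(dir: north)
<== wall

==> sense(dir: east)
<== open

==> push(x: east)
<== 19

==> move(dir: east)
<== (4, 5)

==> sense(dir: north)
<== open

==> push(x: north)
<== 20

==> move(dir: north)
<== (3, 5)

==> pop()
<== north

==> move(dir: south)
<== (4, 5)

==> pop()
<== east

==> move(dir: west)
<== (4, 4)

==> pop()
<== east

==> move(dir: west)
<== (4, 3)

==> pop()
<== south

==> move(dir: north)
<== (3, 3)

==> pop()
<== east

==> move(dir: west)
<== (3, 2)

==> pop()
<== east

==> move(dir: west)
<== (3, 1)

==> pop()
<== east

==> move(dir: west)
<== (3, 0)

==> pop()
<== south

==> move(dir: north)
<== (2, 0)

==> pop()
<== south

==> move(dir: north)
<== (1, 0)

==> sense(dir: east)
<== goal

==> move(dir: east)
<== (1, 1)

Answer: (1, 1)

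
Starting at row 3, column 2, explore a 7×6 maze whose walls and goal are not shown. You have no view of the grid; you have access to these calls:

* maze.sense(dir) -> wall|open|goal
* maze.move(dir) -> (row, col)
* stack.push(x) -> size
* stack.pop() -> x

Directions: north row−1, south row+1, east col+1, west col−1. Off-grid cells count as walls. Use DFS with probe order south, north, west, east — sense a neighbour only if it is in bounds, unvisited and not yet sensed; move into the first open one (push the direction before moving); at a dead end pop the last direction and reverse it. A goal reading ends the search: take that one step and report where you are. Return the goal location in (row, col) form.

Act: sense[dir='south']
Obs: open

Act: push[x='south']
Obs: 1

Act: move[dir='south']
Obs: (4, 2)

Act: sense[dir='south']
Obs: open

Act: push[x='south']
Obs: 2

Act: move[dir='south']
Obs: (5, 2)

Act: sense[dir='south']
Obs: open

Act: push[x='south']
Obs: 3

Act: move[dir='south']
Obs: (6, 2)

Act: sense[dir='west']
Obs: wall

Act: sense[dir='east']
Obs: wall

Act: pop[]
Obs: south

Act: move[dir='north']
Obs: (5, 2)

Act: sense[dir='west']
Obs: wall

Act: sense[dir='east']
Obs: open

Act: push[x='east']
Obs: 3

Act: move[dir='east']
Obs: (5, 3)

Act: sense[dir='north']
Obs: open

Act: push[x='north']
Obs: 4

Act: move[dir='north']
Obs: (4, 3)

Act: sense[dir='north']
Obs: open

Act: push[x='north']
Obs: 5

Act: move[dir='north']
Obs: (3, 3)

Act: sense[dir='north']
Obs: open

Act: push[x='north']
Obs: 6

Act: move[dir='north']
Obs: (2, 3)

Act: sense[dir='north']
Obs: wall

Act: sense[dir='west']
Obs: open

Act: push[x='west']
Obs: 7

Act: move[dir='west']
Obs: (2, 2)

Act: sense[dir='north']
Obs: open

Act: push[x='north']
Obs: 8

Act: move[dir='north']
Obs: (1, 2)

Act: sense[dir='north']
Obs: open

Act: push[x='north']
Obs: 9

Act: move[dir='north']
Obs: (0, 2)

Act: sense[dir='west']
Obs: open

Act: push[x='west']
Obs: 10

Act: move[dir='west']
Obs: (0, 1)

Act: sense[dir='south']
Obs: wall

Act: sense[dir='west']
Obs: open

Act: push[x='west']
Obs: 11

Act: move[dir='west']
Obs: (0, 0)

Act: sense[dir='south']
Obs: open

Act: push[x='south']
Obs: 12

Act: move[dir='south']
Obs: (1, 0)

Act: sense[dir='south']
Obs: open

Act: push[x='south']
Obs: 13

Act: move[dir='south']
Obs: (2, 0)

Act: sense[dir='south']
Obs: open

Act: push[x='south']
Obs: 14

Act: move[dir='south']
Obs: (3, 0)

Act: sense[dir='south']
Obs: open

Act: push[x='south']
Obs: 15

Act: move[dir='south']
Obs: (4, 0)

Act: sense[dir='south']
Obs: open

Act: push[x='south']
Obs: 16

Act: move[dir='south']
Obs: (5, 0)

Act: sense[dir='south']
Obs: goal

Act: move[dir='south']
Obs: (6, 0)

Answer: (6, 0)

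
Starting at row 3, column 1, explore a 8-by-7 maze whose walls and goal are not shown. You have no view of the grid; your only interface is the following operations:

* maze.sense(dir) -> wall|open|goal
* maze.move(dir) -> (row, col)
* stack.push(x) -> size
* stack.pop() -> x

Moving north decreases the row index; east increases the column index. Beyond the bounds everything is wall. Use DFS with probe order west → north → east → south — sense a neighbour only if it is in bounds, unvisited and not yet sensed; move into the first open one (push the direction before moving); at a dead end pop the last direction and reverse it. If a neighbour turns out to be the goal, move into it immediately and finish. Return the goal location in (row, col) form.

~$ maze.sense dir: west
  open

~$ stack.push x: west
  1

~$ maze.move dir: west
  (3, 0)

~$ maze.sense dir: north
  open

~$ stack.push x: north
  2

~$ maze.move dir: north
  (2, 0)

~$ maze.sense dir: north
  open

~$ stack.push x: north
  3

~$ maze.move dir: north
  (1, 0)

~$ maze.sense dir: north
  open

~$ stack.push x: north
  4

~$ maze.move dir: north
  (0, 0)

~$ maze.sense dir: east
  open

~$ stack.push x: east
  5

~$ maze.move dir: east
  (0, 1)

~$ maze.sense dir: east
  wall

~$ maze.sense dir: south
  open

~$ stack.push x: south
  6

~$ maze.move dir: south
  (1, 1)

~$ maze.sense dir: east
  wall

~$ maze.sense dir: south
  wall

~$ stack.pop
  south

~$ maze.move dir: north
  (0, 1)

~$ stack.pop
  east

~$ maze.move dir: west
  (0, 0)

~$ stack.pop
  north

~$ maze.move dir: south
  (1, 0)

~$ stack.pop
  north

~$ maze.move dir: south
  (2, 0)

~$ stack.pop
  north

~$ maze.move dir: south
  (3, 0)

~$ maze.sense dir: south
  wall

~$ stack.pop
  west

~$ maze.move dir: east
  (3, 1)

~$ maze.sense dir: east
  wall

~$ maze.sense dir: south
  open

~$ stack.push x: south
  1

~$ maze.move dir: south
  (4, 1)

~$ maze.sense dir: east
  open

~$ stack.push x: east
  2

~$ maze.move dir: east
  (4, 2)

~$ maze.sense dir: east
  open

~$ stack.push x: east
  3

~$ maze.move dir: east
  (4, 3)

~$ maze.sense dir: north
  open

~$ stack.push x: north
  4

~$ maze.move dir: north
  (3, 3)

~$ maze.sense dir: north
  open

~$ stack.push x: north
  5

~$ maze.move dir: north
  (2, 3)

~$ maze.sense dir: west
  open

~$ stack.push x: west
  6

~$ maze.move dir: west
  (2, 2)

~$ stack.pop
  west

~$ maze.move dir: east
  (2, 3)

~$ maze.sense dir: north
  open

~$ stack.push x: north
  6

~$ maze.move dir: north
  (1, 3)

~$ maze.sense dir: north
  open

~$ stack.push x: north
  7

~$ maze.move dir: north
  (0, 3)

~$ maze.sense dir: east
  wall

~$ stack.pop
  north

~$ maze.move dir: south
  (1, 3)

~$ maze.sense dir: east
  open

~$ stack.push x: east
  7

~$ maze.move dir: east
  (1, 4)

~$ maze.sense dir: east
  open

~$ stack.push x: east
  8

~$ maze.move dir: east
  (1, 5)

~$ maze.sense dir: north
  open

~$ stack.push x: north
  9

~$ maze.move dir: north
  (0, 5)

~$ maze.sense dir: east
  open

~$ stack.push x: east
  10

~$ maze.move dir: east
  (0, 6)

~$ maze.sense dir: south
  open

~$ stack.push x: south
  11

~$ maze.move dir: south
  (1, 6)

~$ maze.sense dir: south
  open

~$ stack.push x: south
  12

~$ maze.move dir: south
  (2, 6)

~$ maze.sense dir: west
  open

~$ stack.push x: west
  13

~$ maze.move dir: west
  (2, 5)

~$ maze.sense dir: west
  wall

~$ maze.sense dir: south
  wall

~$ stack.pop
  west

~$ maze.move dir: east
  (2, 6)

~$ maze.sense dir: south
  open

~$ stack.push x: south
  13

~$ maze.move dir: south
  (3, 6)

~$ maze.sense dir: south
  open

~$ stack.push x: south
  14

~$ maze.move dir: south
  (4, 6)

~$ maze.sense dir: west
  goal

~$ maze.move dir: west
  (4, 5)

Answer: (4, 5)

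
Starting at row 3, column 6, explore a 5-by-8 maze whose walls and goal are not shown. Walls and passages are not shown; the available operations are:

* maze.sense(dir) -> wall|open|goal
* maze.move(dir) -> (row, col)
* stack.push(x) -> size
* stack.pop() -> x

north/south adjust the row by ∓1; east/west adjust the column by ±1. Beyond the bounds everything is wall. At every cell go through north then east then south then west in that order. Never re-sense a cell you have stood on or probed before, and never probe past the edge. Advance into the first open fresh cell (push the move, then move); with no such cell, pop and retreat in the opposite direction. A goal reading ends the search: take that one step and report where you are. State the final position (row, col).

# 1. maze.sense(north) => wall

# 2. maze.sense(east) => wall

# 3. maze.sense(south) => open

# 4. stack.push(south) => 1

# 5. maze.move(south) => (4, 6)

# 6. maze.sense(east) => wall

# 7. maze.sense(west) => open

# 8. stack.push(west) => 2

# 9. maze.move(west) => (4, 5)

# 10. maze.sense(north) => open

# 11. stack.push(north) => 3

# 12. maze.move(north) => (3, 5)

# 13. maze.sense(north) => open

# 14. stack.push(north) => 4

# 15. maze.move(north) => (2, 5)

# 16. maze.sense(north) => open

# 17. stack.push(north) => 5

# 18. maze.move(north) => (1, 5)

# 19. maze.sense(north) => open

# 20. stack.push(north) => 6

# 21. maze.move(north) => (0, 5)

# 22. maze.sense(east) => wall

# 23. maze.sense(west) => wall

# 24. stack.pop() => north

# 25. maze.move(south) => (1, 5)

# 26. maze.sense(east) => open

# 27. stack.push(east) => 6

# 28. maze.move(east) => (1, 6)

# 29. maze.sense(east) => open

# 30. stack.push(east) => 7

# 31. maze.move(east) => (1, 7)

# 32. maze.sense(north) => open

# 33. stack.push(north) => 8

# 34. maze.move(north) => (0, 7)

# 35. stack.pop() => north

# 36. maze.move(south) => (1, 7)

# 37. maze.sense(south) => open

# 38. stack.push(south) => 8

# 39. maze.move(south) => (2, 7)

# 40. stack.pop() => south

# 41. maze.move(north) => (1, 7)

# 42. stack.pop() => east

# 43. maze.move(west) => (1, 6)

# 44. stack.pop() => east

# 45. maze.move(west) => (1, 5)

# 46. maze.sense(west) => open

# 47. stack.push(west) => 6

# 48. maze.move(west) => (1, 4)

# 49. maze.sense(south) => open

# 50. stack.push(south) => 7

# 51. maze.move(south) => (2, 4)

# 52. maze.sense(south) => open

# 53. stack.push(south) => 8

# 54. maze.move(south) => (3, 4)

# 55. maze.sense(south) => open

# 56. stack.push(south) => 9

# 57. maze.move(south) => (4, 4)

# 58. maze.sense(west) => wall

# 59. stack.pop() => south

# 60. maze.move(north) => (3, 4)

# 61. maze.sense(west) => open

# 62. stack.push(west) => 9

# 63. maze.move(west) => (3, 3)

# 64. maze.sense(north) => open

# 65. stack.push(north) => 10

# 66. maze.move(north) => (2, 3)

# 67. maze.sense(north) => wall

# 68. maze.sense(west) => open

# 69. stack.push(west) => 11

# 70. maze.move(west) => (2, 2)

# 71. maze.sense(north) => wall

# 72. maze.sense(south) => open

# 73. stack.push(south) => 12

# 74. maze.move(south) => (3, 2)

# 75. maze.sense(south) => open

# 76. stack.push(south) => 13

# 77. maze.move(south) => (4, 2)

# 78. maze.sense(west) => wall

# 79. stack.pop() => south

# 80. maze.move(north) => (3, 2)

# 81. maze.sense(west) => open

# 82. stack.push(west) => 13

# 83. maze.move(west) => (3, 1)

# 84. maze.sense(north) => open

# 85. stack.push(north) => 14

# 86. maze.move(north) => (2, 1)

# 87. maze.sense(north) => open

# 88. stack.push(north) => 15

# 89. maze.move(north) => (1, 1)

# 90. maze.sense(north) => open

# 91. stack.push(north) => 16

# 92. maze.move(north) => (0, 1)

# 93. maze.sense(east) => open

# 94. stack.push(east) => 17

# 95. maze.move(east) => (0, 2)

# 96. maze.sense(east) => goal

# 97. maze.move(east) => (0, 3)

Answer: (0, 3)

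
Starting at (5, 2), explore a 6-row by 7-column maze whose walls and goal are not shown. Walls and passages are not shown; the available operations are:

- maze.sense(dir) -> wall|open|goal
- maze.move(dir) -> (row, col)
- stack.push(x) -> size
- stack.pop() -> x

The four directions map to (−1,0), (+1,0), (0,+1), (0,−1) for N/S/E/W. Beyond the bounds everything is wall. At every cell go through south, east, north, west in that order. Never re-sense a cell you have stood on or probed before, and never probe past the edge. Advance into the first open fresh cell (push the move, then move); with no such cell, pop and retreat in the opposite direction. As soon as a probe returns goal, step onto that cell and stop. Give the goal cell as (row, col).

-> maze.sense(east)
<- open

-> stack.push(east)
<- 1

-> maze.move(east)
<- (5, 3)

-> maze.sense(east)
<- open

-> stack.push(east)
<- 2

-> maze.move(east)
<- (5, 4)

-> maze.sense(east)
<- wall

-> maze.sense(north)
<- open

-> stack.push(north)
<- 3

-> maze.move(north)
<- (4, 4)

-> maze.sense(east)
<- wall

-> maze.sense(north)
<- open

-> stack.push(north)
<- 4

-> maze.move(north)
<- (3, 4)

-> maze.sense(east)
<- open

-> stack.push(east)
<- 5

-> maze.move(east)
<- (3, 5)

-> maze.sense(east)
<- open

-> stack.push(east)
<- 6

-> maze.move(east)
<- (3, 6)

-> maze.sense(south)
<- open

-> stack.push(south)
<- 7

-> maze.move(south)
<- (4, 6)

-> maze.sense(south)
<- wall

-> stack.pop()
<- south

-> maze.move(north)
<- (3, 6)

-> maze.sense(north)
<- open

-> stack.push(north)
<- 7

-> maze.move(north)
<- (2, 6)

-> maze.sense(north)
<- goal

-> maze.move(north)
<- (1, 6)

Answer: (1, 6)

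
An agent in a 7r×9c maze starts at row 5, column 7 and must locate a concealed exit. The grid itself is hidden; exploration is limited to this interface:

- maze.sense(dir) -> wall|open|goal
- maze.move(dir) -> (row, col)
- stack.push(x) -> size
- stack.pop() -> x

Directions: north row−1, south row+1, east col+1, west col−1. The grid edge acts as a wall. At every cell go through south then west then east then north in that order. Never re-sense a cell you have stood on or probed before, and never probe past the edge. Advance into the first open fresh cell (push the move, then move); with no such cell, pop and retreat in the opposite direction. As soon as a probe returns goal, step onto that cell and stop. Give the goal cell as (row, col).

Invoking maze.sense(dir: south), giving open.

Using stack.push(x: south), which returns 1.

I try maze.move(dir: south), yielding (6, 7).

I run maze.sense(dir: west), which returns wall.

Invoking maze.sense(dir: east), — result: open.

I use stack.push(x: east), : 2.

I call maze.move(dir: east), — result: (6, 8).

Invoking maze.sense(dir: north), which returns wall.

I use stack.pop(), : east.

Calling maze.move(dir: west), and see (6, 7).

I try stack.pop, and see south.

Then maze.move(dir: north), yielding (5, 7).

Using maze.sense(dir: west), : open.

I try stack.push(x: west), yielding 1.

I try maze.move(dir: west), and get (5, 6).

Then maze.sense(dir: west), giving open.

Invoking stack.push(x: west), → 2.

Using maze.move(dir: west), yielding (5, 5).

Invoking maze.sense(dir: south), yielding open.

Then stack.push(x: south), : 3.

I call maze.move(dir: south), and get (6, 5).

Then maze.sense(dir: west), giving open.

Calling stack.push(x: west), which returns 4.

Next I call maze.move(dir: west), yielding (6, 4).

Then maze.sense(dir: west), : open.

I try stack.push(x: west), : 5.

Using maze.move(dir: west), → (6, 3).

Next I call maze.sense(dir: west), and observe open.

Invoking stack.push(x: west), and get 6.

I use maze.move(dir: west), → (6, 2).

Calling maze.sense(dir: west), and observe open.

I use stack.push(x: west), — result: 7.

Now I run maze.move(dir: west), and get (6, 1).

I try maze.sense(dir: west), yielding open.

I try stack.push(x: west), giving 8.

Next I call maze.move(dir: west), — result: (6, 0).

I try maze.sense(dir: north), → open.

Using stack.push(x: north), which returns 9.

I call maze.move(dir: north), and get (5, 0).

Invoking maze.sense(dir: east), → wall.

Using maze.sense(dir: north), and see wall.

Next I call stack.pop, → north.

Then maze.move(dir: south), : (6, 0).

Next I call stack.pop(), yielding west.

Next I call maze.move(dir: east), — result: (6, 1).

Invoking stack.pop(), : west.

I run maze.move(dir: east), : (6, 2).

Using maze.sense(dir: north), — result: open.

I use stack.push(x: north), giving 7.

Calling maze.move(dir: north), and observe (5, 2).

Calling maze.sense(dir: east), giving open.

Next I call stack.push(x: east), → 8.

I run maze.move(dir: east), giving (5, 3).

I call maze.sense(dir: east), giving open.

Now I run stack.push(x: east), and get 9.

Next I call maze.move(dir: east), : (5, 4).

Calling maze.sense(dir: north), yielding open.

I try stack.push(x: north), — result: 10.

I use maze.move(dir: north), yielding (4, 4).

Invoking maze.sense(dir: west), which returns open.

I call stack.push(x: west), yielding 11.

Invoking maze.move(dir: west), which returns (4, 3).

I invoke maze.sense(dir: west), → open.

I invoke stack.push(x: west), : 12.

Next I call maze.move(dir: west), giving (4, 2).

Now I run maze.sense(dir: west), — result: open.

Calling stack.push(x: west), — result: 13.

I run maze.move(dir: west), : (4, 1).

I call maze.sense(dir: north), : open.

Then stack.push(x: north), and get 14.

Invoking maze.move(dir: north), → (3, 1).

I use maze.sense(dir: west), : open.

I call stack.push(x: west), — result: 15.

I run maze.move(dir: west), → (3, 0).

Using maze.sense(dir: north), and observe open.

Now I run stack.push(x: north), giving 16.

Calling maze.move(dir: north), — result: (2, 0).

Now I run maze.sense(dir: east), and see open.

Next I call stack.push(x: east), yielding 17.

Now I run maze.move(dir: east), yielding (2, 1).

Using maze.sense(dir: east), and observe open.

Next I call stack.push(x: east), and see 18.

Calling maze.move(dir: east), and see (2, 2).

Next I call maze.sense(dir: south), giving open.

I use stack.push(x: south), giving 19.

Invoking maze.move(dir: south), giving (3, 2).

Next I call maze.sense(dir: east), and get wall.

I invoke stack.pop, : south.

Calling maze.move(dir: north), giving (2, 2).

Using maze.sense(dir: east), and get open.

I call stack.push(x: east), which returns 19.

I use maze.move(dir: east), which returns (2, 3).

Next I call maze.sense(dir: east), — result: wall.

Then maze.sense(dir: north), and observe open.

I use stack.push(x: north), and see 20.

Calling maze.move(dir: north), giving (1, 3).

Then maze.sense(dir: west), giving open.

I use stack.push(x: west), and see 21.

Next I call maze.move(dir: west), and see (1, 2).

I use maze.sense(dir: west), : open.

I call stack.push(x: west), — result: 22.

I try maze.move(dir: west), and get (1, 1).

Next I call maze.sense(dir: west), and observe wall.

I invoke maze.sense(dir: north), — result: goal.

I invoke maze.move(dir: north), and get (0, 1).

Answer: (0, 1)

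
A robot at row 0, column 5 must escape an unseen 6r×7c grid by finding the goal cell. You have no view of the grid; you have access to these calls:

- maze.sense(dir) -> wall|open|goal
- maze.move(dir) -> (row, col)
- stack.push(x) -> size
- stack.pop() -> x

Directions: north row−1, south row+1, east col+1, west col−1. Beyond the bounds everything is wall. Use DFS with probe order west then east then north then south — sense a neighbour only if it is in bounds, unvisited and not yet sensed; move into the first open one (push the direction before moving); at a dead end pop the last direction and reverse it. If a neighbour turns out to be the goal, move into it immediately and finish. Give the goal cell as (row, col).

Then maze.sense on dir=west, yielding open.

I try stack.push on x=west, and see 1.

I call maze.move on dir=west, giving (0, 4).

Using maze.sense on dir=west, and observe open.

Invoking stack.push on x=west, and see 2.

I use maze.move on dir=west, → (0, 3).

I invoke maze.sense on dir=west, giving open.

I invoke stack.push on x=west, and see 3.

Calling maze.move on dir=west, → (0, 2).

Then maze.sense on dir=west, and get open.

Using stack.push on x=west, and see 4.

I call maze.move on dir=west, → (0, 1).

Calling maze.sense on dir=west, and observe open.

Next I call stack.push on x=west, → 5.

Invoking maze.move on dir=west, and get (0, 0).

I invoke maze.sense on dir=south, → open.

I invoke stack.push on x=south, and get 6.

Now I run maze.move on dir=south, giving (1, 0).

Then maze.sense on dir=east, which returns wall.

Then maze.sense on dir=south, and see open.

I try stack.push on x=south, yielding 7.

Invoking maze.move on dir=south, — result: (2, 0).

Now I run maze.sense on dir=east, → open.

I try stack.push on x=east, → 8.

I run maze.move on dir=east, giving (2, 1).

I call maze.sense on dir=east, giving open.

Invoking stack.push on x=east, — result: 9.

I run maze.move on dir=east, : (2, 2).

I use maze.sense on dir=east, and get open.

Next I call stack.push on x=east, and get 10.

I use maze.move on dir=east, giving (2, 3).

I call maze.sense on dir=east, giving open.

I use stack.push on x=east, and get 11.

I invoke maze.move on dir=east, and get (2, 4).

Using maze.sense on dir=east, yielding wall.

Next I call maze.sense on dir=north, which returns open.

I invoke stack.push on x=north, and see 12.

Using maze.move on dir=north, yielding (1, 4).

Now I run maze.sense on dir=west, : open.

Calling stack.push on x=west, yielding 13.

I use maze.move on dir=west, → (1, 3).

Invoking maze.sense on dir=west, and get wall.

Then stack.pop, — result: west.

Using maze.move on dir=east, giving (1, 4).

Invoking maze.sense on dir=east, and see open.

Then stack.push on x=east, : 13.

Now I run maze.move on dir=east, and get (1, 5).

Then maze.sense on dir=east, which returns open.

I use stack.push on x=east, and get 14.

Now I run maze.move on dir=east, and observe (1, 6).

I invoke maze.sense on dir=north, — result: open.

I try stack.push on x=north, giving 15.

I try maze.move on dir=north, — result: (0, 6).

I invoke stack.pop(), : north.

Calling maze.move on dir=south, which returns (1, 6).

Now I run maze.sense on dir=south, → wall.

I call stack.pop, which returns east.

I call maze.move on dir=west, : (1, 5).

I use stack.pop(), : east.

I invoke maze.move on dir=west, and see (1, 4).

I invoke stack.pop(), and see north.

Now I run maze.move on dir=south, and observe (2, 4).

Using maze.sense on dir=south, giving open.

Next I call stack.push on x=south, → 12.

Then maze.move on dir=south, which returns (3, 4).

I call maze.sense on dir=west, giving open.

Using stack.push on x=west, and see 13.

I use maze.move on dir=west, and get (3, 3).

I invoke maze.sense on dir=west, → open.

Calling stack.push on x=west, and observe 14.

Calling maze.move on dir=west, : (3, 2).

Now I run maze.sense on dir=west, and observe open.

Next I call stack.push on x=west, : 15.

I run maze.move on dir=west, — result: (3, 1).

Next I call maze.sense on dir=west, and get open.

I use stack.push on x=west, which returns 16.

Then maze.move on dir=west, which returns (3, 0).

Then maze.sense on dir=south, giving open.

I use stack.push on x=south, and see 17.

Next I call maze.move on dir=south, and observe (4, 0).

I call maze.sense on dir=east, which returns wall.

I call maze.sense on dir=south, and observe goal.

I try maze.move on dir=south, yielding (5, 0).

Answer: (5, 0)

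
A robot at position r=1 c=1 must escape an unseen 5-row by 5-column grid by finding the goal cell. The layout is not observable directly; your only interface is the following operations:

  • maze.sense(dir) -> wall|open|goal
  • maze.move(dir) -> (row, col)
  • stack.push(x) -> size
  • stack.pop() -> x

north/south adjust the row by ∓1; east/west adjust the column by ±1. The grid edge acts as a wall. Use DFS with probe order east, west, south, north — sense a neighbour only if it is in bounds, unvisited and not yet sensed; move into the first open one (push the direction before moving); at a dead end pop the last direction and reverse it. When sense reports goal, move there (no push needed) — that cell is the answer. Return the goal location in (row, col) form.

~$ sense dir='east'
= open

~$ push x='east'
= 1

~$ move dir='east'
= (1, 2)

~$ sense dir='east'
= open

~$ push x='east'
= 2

~$ move dir='east'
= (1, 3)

~$ sense dir='east'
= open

~$ push x='east'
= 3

~$ move dir='east'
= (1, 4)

~$ sense dir='south'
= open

~$ push x='south'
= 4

~$ move dir='south'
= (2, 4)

~$ sense dir='west'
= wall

~$ sense dir='south'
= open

~$ push x='south'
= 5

~$ move dir='south'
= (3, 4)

~$ sense dir='west'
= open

~$ push x='west'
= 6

~$ move dir='west'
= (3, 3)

~$ sense dir='west'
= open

~$ push x='west'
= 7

~$ move dir='west'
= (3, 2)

~$ sense dir='west'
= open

~$ push x='west'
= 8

~$ move dir='west'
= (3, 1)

~$ sense dir='west'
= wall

~$ sense dir='south'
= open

~$ push x='south'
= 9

~$ move dir='south'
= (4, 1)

~$ sense dir='east'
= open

~$ push x='east'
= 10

~$ move dir='east'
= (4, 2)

~$ sense dir='east'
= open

~$ push x='east'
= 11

~$ move dir='east'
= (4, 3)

~$ sense dir='east'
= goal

~$ move dir='east'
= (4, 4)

Answer: (4, 4)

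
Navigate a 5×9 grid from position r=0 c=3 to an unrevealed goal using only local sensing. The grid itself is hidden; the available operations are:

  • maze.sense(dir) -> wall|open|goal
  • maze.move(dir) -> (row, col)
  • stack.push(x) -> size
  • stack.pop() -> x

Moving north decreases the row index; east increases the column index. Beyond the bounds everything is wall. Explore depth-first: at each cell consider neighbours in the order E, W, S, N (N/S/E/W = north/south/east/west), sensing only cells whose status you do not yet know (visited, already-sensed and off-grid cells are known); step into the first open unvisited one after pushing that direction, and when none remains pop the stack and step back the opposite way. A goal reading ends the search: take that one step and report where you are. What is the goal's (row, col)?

Step: maze.sense[dir→east]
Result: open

Step: stack.push[x→east]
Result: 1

Step: maze.move[dir→east]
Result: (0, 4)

Step: maze.sense[dir→east]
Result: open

Step: stack.push[x→east]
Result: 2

Step: maze.move[dir→east]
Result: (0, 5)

Step: maze.sense[dir→east]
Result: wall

Step: maze.sense[dir→south]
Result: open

Step: stack.push[x→south]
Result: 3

Step: maze.move[dir→south]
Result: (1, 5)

Step: maze.sense[dir→east]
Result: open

Step: stack.push[x→east]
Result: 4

Step: maze.move[dir→east]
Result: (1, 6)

Step: maze.sense[dir→east]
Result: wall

Step: maze.sense[dir→south]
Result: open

Step: stack.push[x→south]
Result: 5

Step: maze.move[dir→south]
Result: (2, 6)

Step: maze.sense[dir→east]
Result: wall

Step: maze.sense[dir→west]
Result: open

Step: stack.push[x→west]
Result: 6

Step: maze.move[dir→west]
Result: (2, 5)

Step: maze.sense[dir→west]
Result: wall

Step: maze.sense[dir→south]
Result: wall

Step: stack.pop[]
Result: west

Step: maze.move[dir→east]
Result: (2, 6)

Step: maze.sense[dir→south]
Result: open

Step: stack.push[x→south]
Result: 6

Step: maze.move[dir→south]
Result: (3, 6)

Step: maze.sense[dir→east]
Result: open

Step: stack.push[x→east]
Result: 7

Step: maze.move[dir→east]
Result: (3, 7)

Step: maze.sense[dir→east]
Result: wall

Step: maze.sense[dir→south]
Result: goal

Step: maze.move[dir→south]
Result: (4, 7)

Answer: (4, 7)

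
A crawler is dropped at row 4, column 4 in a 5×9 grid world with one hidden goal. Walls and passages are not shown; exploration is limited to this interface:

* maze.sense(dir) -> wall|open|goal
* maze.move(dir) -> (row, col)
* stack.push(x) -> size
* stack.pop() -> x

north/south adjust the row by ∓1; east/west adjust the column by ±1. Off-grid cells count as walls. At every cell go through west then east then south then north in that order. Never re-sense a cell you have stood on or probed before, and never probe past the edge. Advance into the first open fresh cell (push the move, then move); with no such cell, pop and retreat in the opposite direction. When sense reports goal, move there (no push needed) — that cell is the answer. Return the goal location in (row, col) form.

-- maze.sense(dir→west) : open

-- stack.push(x→west) : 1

-- maze.move(dir→west) : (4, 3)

-- maze.sense(dir→west) : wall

-- maze.sense(dir→north) : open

-- stack.push(x→north) : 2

-- maze.move(dir→north) : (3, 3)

-- maze.sense(dir→west) : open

-- stack.push(x→west) : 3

-- maze.move(dir→west) : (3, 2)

-- maze.sense(dir→west) : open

-- stack.push(x→west) : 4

-- maze.move(dir→west) : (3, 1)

-- maze.sense(dir→west) : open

-- stack.push(x→west) : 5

-- maze.move(dir→west) : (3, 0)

-- maze.sense(dir→south) : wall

-- maze.sense(dir→north) : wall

-- stack.pop() : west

-- maze.move(dir→east) : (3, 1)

-- maze.sense(dir→south) : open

-- stack.push(x→south) : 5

-- maze.move(dir→south) : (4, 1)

-- stack.pop() : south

-- maze.move(dir→north) : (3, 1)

-- maze.sense(dir→north) : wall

-- stack.pop() : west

-- maze.move(dir→east) : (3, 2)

-- maze.sense(dir→north) : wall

-- stack.pop() : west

-- maze.move(dir→east) : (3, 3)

-- maze.sense(dir→east) : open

-- stack.push(x→east) : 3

-- maze.move(dir→east) : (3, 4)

-- maze.sense(dir→east) : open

-- stack.push(x→east) : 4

-- maze.move(dir→east) : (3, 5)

-- maze.sense(dir→east) : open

-- stack.push(x→east) : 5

-- maze.move(dir→east) : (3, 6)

-- maze.sense(dir→east) : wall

-- maze.sense(dir→south) : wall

-- maze.sense(dir→north) : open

-- stack.push(x→north) : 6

-- maze.move(dir→north) : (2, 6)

-- maze.sense(dir→west) : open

-- stack.push(x→west) : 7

-- maze.move(dir→west) : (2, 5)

-- maze.sense(dir→west) : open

-- stack.push(x→west) : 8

-- maze.move(dir→west) : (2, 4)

-- maze.sense(dir→west) : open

-- stack.push(x→west) : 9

-- maze.move(dir→west) : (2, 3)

-- maze.sense(dir→north) : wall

-- stack.pop() : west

-- maze.move(dir→east) : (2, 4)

-- maze.sense(dir→north) : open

-- stack.push(x→north) : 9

-- maze.move(dir→north) : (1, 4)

-- maze.sense(dir→east) : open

-- stack.push(x→east) : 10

-- maze.move(dir→east) : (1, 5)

-- maze.sense(dir→east) : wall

-- maze.sense(dir→north) : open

-- stack.push(x→north) : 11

-- maze.move(dir→north) : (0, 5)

-- maze.sense(dir→west) : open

-- stack.push(x→west) : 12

-- maze.move(dir→west) : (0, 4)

-- maze.sense(dir→west) : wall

-- stack.pop() : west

-- maze.move(dir→east) : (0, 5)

-- maze.sense(dir→east) : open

-- stack.push(x→east) : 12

-- maze.move(dir→east) : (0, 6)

-- maze.sense(dir→east) : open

-- stack.push(x→east) : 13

-- maze.move(dir→east) : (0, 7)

-- maze.sense(dir→east) : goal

-- maze.move(dir→east) : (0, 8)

Answer: (0, 8)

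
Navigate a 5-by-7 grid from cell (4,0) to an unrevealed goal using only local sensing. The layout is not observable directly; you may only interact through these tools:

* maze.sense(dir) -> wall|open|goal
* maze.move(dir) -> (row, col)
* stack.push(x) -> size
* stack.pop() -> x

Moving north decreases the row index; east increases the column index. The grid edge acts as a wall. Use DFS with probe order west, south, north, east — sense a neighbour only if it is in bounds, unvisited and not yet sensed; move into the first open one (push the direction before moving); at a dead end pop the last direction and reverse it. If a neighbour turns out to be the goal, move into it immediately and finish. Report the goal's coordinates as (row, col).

CALL maze.sense[dir=north]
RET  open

CALL stack.push[x=north]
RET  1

CALL maze.move[dir=north]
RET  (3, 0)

CALL maze.sense[dir=north]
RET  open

CALL stack.push[x=north]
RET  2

CALL maze.move[dir=north]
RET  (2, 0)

CALL maze.sense[dir=north]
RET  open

CALL stack.push[x=north]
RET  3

CALL maze.move[dir=north]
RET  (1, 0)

CALL maze.sense[dir=north]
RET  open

CALL stack.push[x=north]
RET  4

CALL maze.move[dir=north]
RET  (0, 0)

CALL maze.sense[dir=east]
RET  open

CALL stack.push[x=east]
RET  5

CALL maze.move[dir=east]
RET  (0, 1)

CALL maze.sense[dir=south]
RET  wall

CALL maze.sense[dir=east]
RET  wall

CALL stack.pop[]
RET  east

CALL maze.move[dir=west]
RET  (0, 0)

CALL stack.pop[]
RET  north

CALL maze.move[dir=south]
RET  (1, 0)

CALL stack.pop[]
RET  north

CALL maze.move[dir=south]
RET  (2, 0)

CALL maze.sense[dir=east]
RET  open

CALL stack.push[x=east]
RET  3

CALL maze.move[dir=east]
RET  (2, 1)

CALL maze.sense[dir=south]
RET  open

CALL stack.push[x=south]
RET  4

CALL maze.move[dir=south]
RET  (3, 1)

CALL maze.sense[dir=south]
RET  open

CALL stack.push[x=south]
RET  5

CALL maze.move[dir=south]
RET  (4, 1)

CALL maze.sense[dir=east]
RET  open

CALL stack.push[x=east]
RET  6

CALL maze.move[dir=east]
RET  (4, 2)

CALL maze.sense[dir=north]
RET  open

CALL stack.push[x=north]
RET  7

CALL maze.move[dir=north]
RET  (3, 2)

CALL maze.sense[dir=north]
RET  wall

CALL maze.sense[dir=east]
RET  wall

CALL stack.pop[]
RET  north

CALL maze.move[dir=south]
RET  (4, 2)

CALL maze.sense[dir=east]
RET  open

CALL stack.push[x=east]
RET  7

CALL maze.move[dir=east]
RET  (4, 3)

CALL maze.sense[dir=east]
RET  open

CALL stack.push[x=east]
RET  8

CALL maze.move[dir=east]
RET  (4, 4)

CALL maze.sense[dir=north]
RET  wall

CALL maze.sense[dir=east]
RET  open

CALL stack.push[x=east]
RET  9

CALL maze.move[dir=east]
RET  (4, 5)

CALL maze.sense[dir=north]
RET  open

CALL stack.push[x=north]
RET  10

CALL maze.move[dir=north]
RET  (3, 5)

CALL maze.sense[dir=north]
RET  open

CALL stack.push[x=north]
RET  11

CALL maze.move[dir=north]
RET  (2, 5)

CALL maze.sense[dir=west]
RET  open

CALL stack.push[x=west]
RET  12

CALL maze.move[dir=west]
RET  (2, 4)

CALL maze.sense[dir=west]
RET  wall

CALL maze.sense[dir=north]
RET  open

CALL stack.push[x=north]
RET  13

CALL maze.move[dir=north]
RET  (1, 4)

CALL maze.sense[dir=west]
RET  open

CALL stack.push[x=west]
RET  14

CALL maze.move[dir=west]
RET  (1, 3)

CALL maze.sense[dir=west]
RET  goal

CALL maze.move[dir=west]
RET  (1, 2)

Answer: (1, 2)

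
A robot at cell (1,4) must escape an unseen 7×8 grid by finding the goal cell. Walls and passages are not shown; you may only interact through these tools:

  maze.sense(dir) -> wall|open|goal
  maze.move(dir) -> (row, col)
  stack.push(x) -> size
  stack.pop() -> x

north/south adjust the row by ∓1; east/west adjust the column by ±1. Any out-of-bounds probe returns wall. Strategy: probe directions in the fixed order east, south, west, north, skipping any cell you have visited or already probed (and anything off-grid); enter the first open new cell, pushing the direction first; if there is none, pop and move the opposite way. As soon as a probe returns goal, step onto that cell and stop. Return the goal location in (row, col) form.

Action: sense[dir→east]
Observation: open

Action: push[x→east]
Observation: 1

Action: move[dir→east]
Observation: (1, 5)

Action: sense[dir→east]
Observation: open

Action: push[x→east]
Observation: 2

Action: move[dir→east]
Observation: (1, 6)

Action: sense[dir→east]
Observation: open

Action: push[x→east]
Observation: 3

Action: move[dir→east]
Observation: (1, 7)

Action: sense[dir→south]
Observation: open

Action: push[x→south]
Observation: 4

Action: move[dir→south]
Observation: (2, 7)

Action: sense[dir→south]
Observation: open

Action: push[x→south]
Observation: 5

Action: move[dir→south]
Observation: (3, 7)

Action: sense[dir→south]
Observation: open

Action: push[x→south]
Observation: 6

Action: move[dir→south]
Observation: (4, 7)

Action: sense[dir→south]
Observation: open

Action: push[x→south]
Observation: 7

Action: move[dir→south]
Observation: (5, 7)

Action: sense[dir→south]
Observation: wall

Action: sense[dir→west]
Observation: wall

Action: pop[]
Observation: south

Action: move[dir→north]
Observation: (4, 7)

Action: sense[dir→west]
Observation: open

Action: push[x→west]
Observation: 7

Action: move[dir→west]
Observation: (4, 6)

Action: sense[dir→west]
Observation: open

Action: push[x→west]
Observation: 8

Action: move[dir→west]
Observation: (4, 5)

Action: sense[dir→south]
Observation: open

Action: push[x→south]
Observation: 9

Action: move[dir→south]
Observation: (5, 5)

Action: sense[dir→south]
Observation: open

Action: push[x→south]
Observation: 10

Action: move[dir→south]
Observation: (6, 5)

Action: sense[dir→east]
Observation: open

Action: push[x→east]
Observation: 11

Action: move[dir→east]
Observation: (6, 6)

Action: pop[]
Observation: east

Action: move[dir→west]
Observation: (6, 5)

Action: sense[dir→west]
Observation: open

Action: push[x→west]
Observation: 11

Action: move[dir→west]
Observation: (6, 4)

Action: sense[dir→west]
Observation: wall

Action: sense[dir→north]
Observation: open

Action: push[x→north]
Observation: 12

Action: move[dir→north]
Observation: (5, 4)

Action: sense[dir→west]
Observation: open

Action: push[x→west]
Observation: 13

Action: move[dir→west]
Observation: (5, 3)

Action: sense[dir→west]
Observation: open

Action: push[x→west]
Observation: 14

Action: move[dir→west]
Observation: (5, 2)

Action: sense[dir→south]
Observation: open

Action: push[x→south]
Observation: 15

Action: move[dir→south]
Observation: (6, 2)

Action: sense[dir→west]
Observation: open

Action: push[x→west]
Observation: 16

Action: move[dir→west]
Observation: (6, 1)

Action: sense[dir→west]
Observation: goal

Action: move[dir→west]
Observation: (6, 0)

Answer: (6, 0)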